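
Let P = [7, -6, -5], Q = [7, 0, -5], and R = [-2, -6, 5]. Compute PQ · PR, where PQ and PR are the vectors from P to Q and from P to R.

0

PQ = Q − P = (0, 6, 0)
PR = R − P = (-9, 0, 10)
PQ · PR = 0·(-9) + 6·0 + 0·10 = 0 + 0 + 0 = 0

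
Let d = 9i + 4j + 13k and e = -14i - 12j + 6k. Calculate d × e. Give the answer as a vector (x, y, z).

i: 4·6 - 13·(-12) = 24 - (-156) = 180
j: 13·(-14) - 9·6 = -182 - 54 = -236
k: 9·(-12) - 4·(-14) = -108 - (-56) = -52
d × e = (180, -236, -52)

(180, -236, -52)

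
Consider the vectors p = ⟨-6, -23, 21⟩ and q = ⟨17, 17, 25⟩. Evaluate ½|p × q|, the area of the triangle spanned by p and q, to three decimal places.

i: (-23)·25 - 21·17 = -575 - 357 = -932
j: 21·17 - (-6)·25 = 357 - (-150) = 507
k: (-6)·17 - (-23)·17 = -102 - (-391) = 289
p × q = (-932, 507, 289)
|p × q| = √((-932)² + 507² + 289²) = √1209194 ≈ 1099.6336
area = ½ · 1099.6336 ≈ 549.817

549.817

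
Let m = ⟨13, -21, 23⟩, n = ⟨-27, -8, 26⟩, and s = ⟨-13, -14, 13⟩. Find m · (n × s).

n × s:
i: (-8)·13 - 26·(-14) = -104 - (-364) = 260
j: 26·(-13) - (-27)·13 = -338 - (-351) = 13
k: (-27)·(-14) - (-8)·(-13) = 378 - 104 = 274
n × s = (260, 13, 274)
m · (n × s) = 13·260 + (-21)·13 + 23·274 = 3380 - 273 + 6302 = 9409

9409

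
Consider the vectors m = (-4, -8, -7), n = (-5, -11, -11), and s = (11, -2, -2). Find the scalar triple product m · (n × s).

n × s:
i: (-11)·(-2) - (-11)·(-2) = 22 - 22 = 0
j: (-11)·11 - (-5)·(-2) = -121 - 10 = -131
k: (-5)·(-2) - (-11)·11 = 10 - (-121) = 131
n × s = (0, -131, 131)
m · (n × s) = (-4)·0 + (-8)·(-131) + (-7)·131 = 0 + 1048 - 917 = 131

131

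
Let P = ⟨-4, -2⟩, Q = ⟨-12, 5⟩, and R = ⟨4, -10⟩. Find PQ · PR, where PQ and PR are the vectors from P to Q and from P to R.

PQ = Q − P = (-8, 7)
PR = R − P = (8, -8)
PQ · PR = (-8)·8 + 7·(-8) = -64 - 56 = -120

-120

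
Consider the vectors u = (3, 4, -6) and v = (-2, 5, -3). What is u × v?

i: 4·(-3) - (-6)·5 = -12 - (-30) = 18
j: (-6)·(-2) - 3·(-3) = 12 - (-9) = 21
k: 3·5 - 4·(-2) = 15 - (-8) = 23
u × v = (18, 21, 23)

(18, 21, 23)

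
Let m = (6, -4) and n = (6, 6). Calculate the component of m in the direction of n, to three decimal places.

m · n = 6·6 + (-4)·6 = 36 - 24 = 12
|n| = √(36 + 36) = √72 ≈ 8.4853
comp_n m = 12 / √72 ≈ 1.414

1.414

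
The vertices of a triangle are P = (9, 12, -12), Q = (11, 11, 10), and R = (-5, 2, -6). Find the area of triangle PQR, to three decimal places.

PQ = (2, -1, 22),  PR = (-14, -10, 6)
i: (-1)·6 - 22·(-10) = -6 - (-220) = 214
j: 22·(-14) - 2·6 = -308 - 12 = -320
k: 2·(-10) - (-1)·(-14) = -20 - 14 = -34
PQ × PR = (214, -320, -34)
|PQ × PR| = √149352 ≈ 386.4609
area = ½ · 386.4609 ≈ 193.230

193.230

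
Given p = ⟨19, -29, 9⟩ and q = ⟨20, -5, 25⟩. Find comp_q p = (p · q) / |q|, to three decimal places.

23.146

p · q = 19·20 + (-29)·(-5) + 9·25 = 380 + 145 + 225 = 750
|q| = √(400 + 25 + 625) = √1050 ≈ 32.4037
comp_q p = 750 / √1050 ≈ 23.146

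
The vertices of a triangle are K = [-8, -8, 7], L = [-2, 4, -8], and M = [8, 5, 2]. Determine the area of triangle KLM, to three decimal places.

137.223

KL = (6, 12, -15),  KM = (16, 13, -5)
i: 12·(-5) - (-15)·13 = -60 - (-195) = 135
j: (-15)·16 - 6·(-5) = -240 - (-30) = -210
k: 6·13 - 12·16 = 78 - 192 = -114
KL × KM = (135, -210, -114)
|KL × KM| = √75321 ≈ 274.4467
area = ½ · 274.4467 ≈ 137.223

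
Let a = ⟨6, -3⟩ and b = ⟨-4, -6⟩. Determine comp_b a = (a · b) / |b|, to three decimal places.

-0.832

a · b = 6·(-4) + (-3)·(-6) = -24 + 18 = -6
|b| = √(16 + 36) = √52 ≈ 7.2111
comp_b a = -6 / √52 ≈ -0.832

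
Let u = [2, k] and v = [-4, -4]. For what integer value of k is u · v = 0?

u · v = 2·(-4) + k·(-4) = -8 - 4k
Set equal to 0: -4k = 8, so k = -2.

-2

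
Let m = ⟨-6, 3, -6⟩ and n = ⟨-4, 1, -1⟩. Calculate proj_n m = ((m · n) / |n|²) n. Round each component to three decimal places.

m · n = (-6)·(-4) + 3·1 + (-6)·(-1) = 24 + 3 + 6 = 33
|n|² = 16 + 1 + 1 = 18
proj_n m = (33/18) · (-4, 1, -1) ≈ (-7.333, 1.833, -1.833)

(-7.333, 1.833, -1.833)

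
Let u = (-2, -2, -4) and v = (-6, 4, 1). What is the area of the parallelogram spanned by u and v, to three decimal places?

i: (-2)·1 - (-4)·4 = -2 - (-16) = 14
j: (-4)·(-6) - (-2)·1 = 24 - (-2) = 26
k: (-2)·4 - (-2)·(-6) = -8 - 12 = -20
u × v = (14, 26, -20)
|u × v| = √(14² + 26² + (-20)²) = √1272 ≈ 35.6651

35.665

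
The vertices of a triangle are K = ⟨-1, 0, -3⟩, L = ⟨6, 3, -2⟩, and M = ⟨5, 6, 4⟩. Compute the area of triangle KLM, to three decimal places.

25.739

KL = (7, 3, 1),  KM = (6, 6, 7)
i: 3·7 - 1·6 = 21 - 6 = 15
j: 1·6 - 7·7 = 6 - 49 = -43
k: 7·6 - 3·6 = 42 - 18 = 24
KL × KM = (15, -43, 24)
|KL × KM| = √2650 ≈ 51.4782
area = ½ · 51.4782 ≈ 25.739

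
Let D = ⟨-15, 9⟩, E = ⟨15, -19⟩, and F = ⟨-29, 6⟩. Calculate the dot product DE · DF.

-336

DE = E − D = (30, -28)
DF = F − D = (-14, -3)
DE · DF = 30·(-14) + (-28)·(-3) = -420 + 84 = -336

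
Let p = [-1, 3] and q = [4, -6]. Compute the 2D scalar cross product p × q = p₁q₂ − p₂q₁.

-6

(-1)·(-6) - 3·4 = 6 - 12 = -6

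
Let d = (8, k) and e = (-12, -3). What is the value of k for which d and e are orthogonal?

d · e = 8·(-12) + k·(-3) = -96 - 3k
Set equal to 0: -3k = 96, so k = -32.

-32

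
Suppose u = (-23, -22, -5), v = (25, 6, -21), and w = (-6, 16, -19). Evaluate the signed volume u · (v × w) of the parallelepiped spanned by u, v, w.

v × w:
i: 6·(-19) - (-21)·16 = -114 - (-336) = 222
j: (-21)·(-6) - 25·(-19) = 126 - (-475) = 601
k: 25·16 - 6·(-6) = 400 - (-36) = 436
v × w = (222, 601, 436)
u · (v × w) = (-23)·222 + (-22)·601 + (-5)·436 = -5106 - 13222 - 2180 = -20508

-20508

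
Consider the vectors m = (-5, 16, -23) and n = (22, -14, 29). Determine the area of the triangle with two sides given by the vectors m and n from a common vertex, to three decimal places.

239.796

i: 16·29 - (-23)·(-14) = 464 - 322 = 142
j: (-23)·22 - (-5)·29 = -506 - (-145) = -361
k: (-5)·(-14) - 16·22 = 70 - 352 = -282
m × n = (142, -361, -282)
|m × n| = √(142² + (-361)² + (-282)²) = √230009 ≈ 479.5925
area = ½ · 479.5925 ≈ 239.796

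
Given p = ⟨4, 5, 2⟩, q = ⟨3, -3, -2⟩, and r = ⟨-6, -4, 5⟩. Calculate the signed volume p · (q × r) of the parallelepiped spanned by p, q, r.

q × r:
i: (-3)·5 - (-2)·(-4) = -15 - 8 = -23
j: (-2)·(-6) - 3·5 = 12 - 15 = -3
k: 3·(-4) - (-3)·(-6) = -12 - 18 = -30
q × r = (-23, -3, -30)
p · (q × r) = 4·(-23) + 5·(-3) + 2·(-30) = -92 - 15 - 60 = -167

-167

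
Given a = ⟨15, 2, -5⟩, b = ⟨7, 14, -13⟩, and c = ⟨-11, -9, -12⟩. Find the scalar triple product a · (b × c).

-4276

b × c:
i: 14·(-12) - (-13)·(-9) = -168 - 117 = -285
j: (-13)·(-11) - 7·(-12) = 143 - (-84) = 227
k: 7·(-9) - 14·(-11) = -63 - (-154) = 91
b × c = (-285, 227, 91)
a · (b × c) = 15·(-285) + 2·227 + (-5)·91 = -4275 + 454 - 455 = -4276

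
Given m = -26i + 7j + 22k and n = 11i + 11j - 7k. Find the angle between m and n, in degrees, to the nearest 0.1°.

127.7

m · n = (-26)·11 + 7·11 + 22·(-7) = -286 + 77 - 154 = -363
|m|² = 676 + 49 + 484 = 1209,  |m| = √1209 ≈ 34.770677
|n|² = 121 + 121 + 49 = 291,  |n| = √291 ≈ 17.058722
cos θ = -363 / (34.770677 · 17.058722) ≈ -0.61199
θ = arccos(-0.61199) ≈ 127.7°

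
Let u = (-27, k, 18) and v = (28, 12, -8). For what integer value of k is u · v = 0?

u · v = (-27)·28 + k·12 + 18·(-8) = -900 + 12k
Set equal to 0: 12k = 900, so k = 75.

75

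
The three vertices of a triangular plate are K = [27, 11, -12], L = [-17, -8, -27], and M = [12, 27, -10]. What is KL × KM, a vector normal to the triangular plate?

(202, 313, -989)

KL = (-44, -19, -15)
KM = (-15, 16, 2)
i: (-19)·2 - (-15)·16 = -38 - (-240) = 202
j: (-15)·(-15) - (-44)·2 = 225 - (-88) = 313
k: (-44)·16 - (-19)·(-15) = -704 - 285 = -989
KL × KM = (202, 313, -989)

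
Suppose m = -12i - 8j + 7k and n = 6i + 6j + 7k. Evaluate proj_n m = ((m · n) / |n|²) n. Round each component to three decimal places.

(-3.521, -3.521, -4.107)

m · n = (-12)·6 + (-8)·6 + 7·7 = -72 - 48 + 49 = -71
|n|² = 36 + 36 + 49 = 121
proj_n m = (-71/121) · (6, 6, 7) ≈ (-3.521, -3.521, -4.107)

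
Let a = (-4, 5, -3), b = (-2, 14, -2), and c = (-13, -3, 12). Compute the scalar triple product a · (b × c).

-962

b × c:
i: 14·12 - (-2)·(-3) = 168 - 6 = 162
j: (-2)·(-13) - (-2)·12 = 26 - (-24) = 50
k: (-2)·(-3) - 14·(-13) = 6 - (-182) = 188
b × c = (162, 50, 188)
a · (b × c) = (-4)·162 + 5·50 + (-3)·188 = -648 + 250 - 564 = -962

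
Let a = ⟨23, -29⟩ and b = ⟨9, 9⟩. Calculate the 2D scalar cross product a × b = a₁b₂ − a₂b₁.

23·9 - (-29)·9 = 207 - (-261) = 468

468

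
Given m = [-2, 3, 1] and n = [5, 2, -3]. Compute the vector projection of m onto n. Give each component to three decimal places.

(-0.921, -0.368, 0.553)

m · n = (-2)·5 + 3·2 + 1·(-3) = -10 + 6 - 3 = -7
|n|² = 25 + 4 + 9 = 38
proj_n m = (-7/38) · (5, 2, -3) ≈ (-0.921, -0.368, 0.553)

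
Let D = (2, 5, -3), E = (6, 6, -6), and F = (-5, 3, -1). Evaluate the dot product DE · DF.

DE = E − D = (4, 1, -3)
DF = F − D = (-7, -2, 2)
DE · DF = 4·(-7) + 1·(-2) + (-3)·2 = -28 - 2 - 6 = -36

-36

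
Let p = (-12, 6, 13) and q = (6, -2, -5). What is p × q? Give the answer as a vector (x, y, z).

i: 6·(-5) - 13·(-2) = -30 - (-26) = -4
j: 13·6 - (-12)·(-5) = 78 - 60 = 18
k: (-12)·(-2) - 6·6 = 24 - 36 = -12
p × q = (-4, 18, -12)

(-4, 18, -12)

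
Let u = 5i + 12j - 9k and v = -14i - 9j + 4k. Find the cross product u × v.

i: 12·4 - (-9)·(-9) = 48 - 81 = -33
j: (-9)·(-14) - 5·4 = 126 - 20 = 106
k: 5·(-9) - 12·(-14) = -45 - (-168) = 123
u × v = (-33, 106, 123)

(-33, 106, 123)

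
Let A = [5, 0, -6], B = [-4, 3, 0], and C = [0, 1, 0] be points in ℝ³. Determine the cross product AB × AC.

(12, 24, 6)

AB = (-9, 3, 6)
AC = (-5, 1, 6)
i: 3·6 - 6·1 = 18 - 6 = 12
j: 6·(-5) - (-9)·6 = -30 - (-54) = 24
k: (-9)·1 - 3·(-5) = -9 - (-15) = 6
AB × AC = (12, 24, 6)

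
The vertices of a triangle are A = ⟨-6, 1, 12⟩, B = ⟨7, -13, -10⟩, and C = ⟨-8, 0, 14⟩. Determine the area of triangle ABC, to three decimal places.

33.560

AB = (13, -14, -22),  AC = (-2, -1, 2)
i: (-14)·2 - (-22)·(-1) = -28 - 22 = -50
j: (-22)·(-2) - 13·2 = 44 - 26 = 18
k: 13·(-1) - (-14)·(-2) = -13 - 28 = -41
AB × AC = (-50, 18, -41)
|AB × AC| = √4505 ≈ 67.1193
area = ½ · 67.1193 ≈ 33.560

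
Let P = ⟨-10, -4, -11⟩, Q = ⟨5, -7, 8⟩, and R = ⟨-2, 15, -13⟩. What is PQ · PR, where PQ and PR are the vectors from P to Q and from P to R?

25

PQ = Q − P = (15, -3, 19)
PR = R − P = (8, 19, -2)
PQ · PR = 15·8 + (-3)·19 + 19·(-2) = 120 - 57 - 38 = 25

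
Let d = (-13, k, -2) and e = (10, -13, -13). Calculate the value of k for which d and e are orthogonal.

-8

d · e = (-13)·10 + k·(-13) + (-2)·(-13) = -104 - 13k
Set equal to 0: -13k = 104, so k = -8.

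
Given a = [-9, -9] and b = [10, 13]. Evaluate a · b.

-207

a · b = (-9)·10 + (-9)·13 = -90 - 117 = -207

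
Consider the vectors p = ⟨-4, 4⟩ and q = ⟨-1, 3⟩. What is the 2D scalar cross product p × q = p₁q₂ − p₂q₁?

-8

(-4)·3 - 4·(-1) = -12 - (-4) = -8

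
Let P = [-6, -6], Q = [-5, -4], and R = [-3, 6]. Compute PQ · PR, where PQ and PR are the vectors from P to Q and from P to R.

27

PQ = Q − P = (1, 2)
PR = R − P = (3, 12)
PQ · PR = 1·3 + 2·12 = 3 + 24 = 27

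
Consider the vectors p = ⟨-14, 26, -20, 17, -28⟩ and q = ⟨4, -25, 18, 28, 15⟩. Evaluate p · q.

-1010

p · q = (-14)·4 + 26·(-25) + (-20)·18 + 17·28 + (-28)·15 = -56 - 650 - 360 + 476 - 420 = -1010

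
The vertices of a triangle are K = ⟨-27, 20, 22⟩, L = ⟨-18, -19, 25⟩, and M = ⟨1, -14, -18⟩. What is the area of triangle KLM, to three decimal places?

KL = (9, -39, 3),  KM = (28, -34, -40)
i: (-39)·(-40) - 3·(-34) = 1560 - (-102) = 1662
j: 3·28 - 9·(-40) = 84 - (-360) = 444
k: 9·(-34) - (-39)·28 = -306 - (-1092) = 786
KL × KM = (1662, 444, 786)
|KL × KM| = √3577176 ≈ 1891.3424
area = ½ · 1891.3424 ≈ 945.671

945.671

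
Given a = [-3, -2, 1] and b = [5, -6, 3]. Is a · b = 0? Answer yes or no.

a · b = (-3)·5 + (-2)·(-6) + 1·3 = -15 + 12 + 3 = 0
Zero, so the vectors are orthogonal.

yes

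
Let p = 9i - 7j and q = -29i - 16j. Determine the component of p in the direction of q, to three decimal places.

-4.499

p · q = 9·(-29) + (-7)·(-16) = -261 + 112 = -149
|q| = √(841 + 256) = √1097 ≈ 33.1210
comp_q p = -149 / √1097 ≈ -4.499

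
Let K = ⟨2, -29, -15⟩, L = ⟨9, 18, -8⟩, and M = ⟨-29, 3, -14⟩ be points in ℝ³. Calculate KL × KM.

(-177, -224, 1681)

KL = (7, 47, 7)
KM = (-31, 32, 1)
i: 47·1 - 7·32 = 47 - 224 = -177
j: 7·(-31) - 7·1 = -217 - 7 = -224
k: 7·32 - 47·(-31) = 224 - (-1457) = 1681
KL × KM = (-177, -224, 1681)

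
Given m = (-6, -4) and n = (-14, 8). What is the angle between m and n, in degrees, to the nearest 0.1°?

63.4

m · n = (-6)·(-14) + (-4)·8 = 84 - 32 = 52
|m|² = 36 + 16 = 52,  |m| = √52 ≈ 7.211103
|n|² = 196 + 64 = 260,  |n| = √260 ≈ 16.124515
cos θ = 52 / (7.211103 · 16.124515) ≈ 0.44721
θ = arccos(0.44721) ≈ 63.4°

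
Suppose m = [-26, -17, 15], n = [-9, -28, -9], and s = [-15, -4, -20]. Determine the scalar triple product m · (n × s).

n × s:
i: (-28)·(-20) - (-9)·(-4) = 560 - 36 = 524
j: (-9)·(-15) - (-9)·(-20) = 135 - 180 = -45
k: (-9)·(-4) - (-28)·(-15) = 36 - 420 = -384
n × s = (524, -45, -384)
m · (n × s) = (-26)·524 + (-17)·(-45) + 15·(-384) = -13624 + 765 - 5760 = -18619

-18619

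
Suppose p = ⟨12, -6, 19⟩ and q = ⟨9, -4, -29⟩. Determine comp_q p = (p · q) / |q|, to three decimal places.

-13.681

p · q = 12·9 + (-6)·(-4) + 19·(-29) = 108 + 24 - 551 = -419
|q| = √(81 + 16 + 841) = √938 ≈ 30.6268
comp_q p = -419 / √938 ≈ -13.681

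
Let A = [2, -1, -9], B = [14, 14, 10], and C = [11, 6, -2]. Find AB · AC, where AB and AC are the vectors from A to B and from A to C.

AB = B − A = (12, 15, 19)
AC = C − A = (9, 7, 7)
AB · AC = 12·9 + 15·7 + 19·7 = 108 + 105 + 133 = 346

346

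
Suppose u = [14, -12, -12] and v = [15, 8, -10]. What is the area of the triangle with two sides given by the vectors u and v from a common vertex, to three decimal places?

182.702

i: (-12)·(-10) - (-12)·8 = 120 - (-96) = 216
j: (-12)·15 - 14·(-10) = -180 - (-140) = -40
k: 14·8 - (-12)·15 = 112 - (-180) = 292
u × v = (216, -40, 292)
|u × v| = √(216² + (-40)² + 292²) = √133520 ≈ 365.4039
area = ½ · 365.4039 ≈ 182.702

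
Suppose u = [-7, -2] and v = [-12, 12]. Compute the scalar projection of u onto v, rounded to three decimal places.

3.536

u · v = (-7)·(-12) + (-2)·12 = 84 - 24 = 60
|v| = √(144 + 144) = √288 ≈ 16.9706
comp_v u = 60 / √288 ≈ 3.536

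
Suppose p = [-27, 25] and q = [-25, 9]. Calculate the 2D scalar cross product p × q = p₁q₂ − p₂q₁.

382

(-27)·9 - 25·(-25) = -243 - (-625) = 382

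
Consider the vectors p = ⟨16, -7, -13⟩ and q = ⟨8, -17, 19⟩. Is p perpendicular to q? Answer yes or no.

p · q = 16·8 + (-7)·(-17) + (-13)·19 = 128 + 119 - 247 = 0
Zero, so the vectors are orthogonal.

yes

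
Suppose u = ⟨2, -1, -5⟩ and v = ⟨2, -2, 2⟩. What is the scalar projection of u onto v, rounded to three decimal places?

-1.155

u · v = 2·2 + (-1)·(-2) + (-5)·2 = 4 + 2 - 10 = -4
|v| = √(4 + 4 + 4) = √12 ≈ 3.4641
comp_v u = -4 / √12 ≈ -1.155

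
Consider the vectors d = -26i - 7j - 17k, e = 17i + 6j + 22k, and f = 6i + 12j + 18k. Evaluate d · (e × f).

2418

e × f:
i: 6·18 - 22·12 = 108 - 264 = -156
j: 22·6 - 17·18 = 132 - 306 = -174
k: 17·12 - 6·6 = 204 - 36 = 168
e × f = (-156, -174, 168)
d · (e × f) = (-26)·(-156) + (-7)·(-174) + (-17)·168 = 4056 + 1218 - 2856 = 2418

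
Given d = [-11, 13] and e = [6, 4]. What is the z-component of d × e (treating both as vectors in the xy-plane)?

(-11)·4 - 13·6 = -44 - 78 = -122

-122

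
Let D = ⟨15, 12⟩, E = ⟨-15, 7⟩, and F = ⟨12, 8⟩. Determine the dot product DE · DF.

DE = E − D = (-30, -5)
DF = F − D = (-3, -4)
DE · DF = (-30)·(-3) + (-5)·(-4) = 90 + 20 = 110

110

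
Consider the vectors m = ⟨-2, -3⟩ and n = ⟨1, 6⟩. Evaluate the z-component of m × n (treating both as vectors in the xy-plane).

(-2)·6 - (-3)·1 = -12 - (-3) = -9

-9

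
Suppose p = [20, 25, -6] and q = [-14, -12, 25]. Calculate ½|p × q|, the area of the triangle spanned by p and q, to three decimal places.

i: 25·25 - (-6)·(-12) = 625 - 72 = 553
j: (-6)·(-14) - 20·25 = 84 - 500 = -416
k: 20·(-12) - 25·(-14) = -240 - (-350) = 110
p × q = (553, -416, 110)
|p × q| = √(553² + (-416)² + 110²) = √490965 ≈ 700.6889
area = ½ · 700.6889 ≈ 350.344

350.344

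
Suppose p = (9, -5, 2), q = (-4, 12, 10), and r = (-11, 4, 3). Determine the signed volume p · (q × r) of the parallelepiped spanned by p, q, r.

q × r:
i: 12·3 - 10·4 = 36 - 40 = -4
j: 10·(-11) - (-4)·3 = -110 - (-12) = -98
k: (-4)·4 - 12·(-11) = -16 - (-132) = 116
q × r = (-4, -98, 116)
p · (q × r) = 9·(-4) + (-5)·(-98) + 2·116 = -36 + 490 + 232 = 686

686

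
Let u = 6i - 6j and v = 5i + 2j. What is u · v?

u · v = 6·5 + (-6)·2 = 30 - 12 = 18

18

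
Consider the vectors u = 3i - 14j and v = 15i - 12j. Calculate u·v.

u · v = 3·15 + (-14)·(-12) = 45 + 168 = 213

213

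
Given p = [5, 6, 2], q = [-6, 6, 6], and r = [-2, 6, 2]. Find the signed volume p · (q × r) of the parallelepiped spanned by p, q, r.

-168

q × r:
i: 6·2 - 6·6 = 12 - 36 = -24
j: 6·(-2) - (-6)·2 = -12 - (-12) = 0
k: (-6)·6 - 6·(-2) = -36 - (-12) = -24
q × r = (-24, 0, -24)
p · (q × r) = 5·(-24) + 6·0 + 2·(-24) = -120 + 0 - 48 = -168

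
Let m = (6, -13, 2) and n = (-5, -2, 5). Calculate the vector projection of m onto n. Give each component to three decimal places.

m · n = 6·(-5) + (-13)·(-2) + 2·5 = -30 + 26 + 10 = 6
|n|² = 25 + 4 + 25 = 54
proj_n m = (6/54) · (-5, -2, 5) ≈ (-0.556, -0.222, 0.556)

(-0.556, -0.222, 0.556)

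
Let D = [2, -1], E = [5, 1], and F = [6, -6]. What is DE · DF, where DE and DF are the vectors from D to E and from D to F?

2

DE = E − D = (3, 2)
DF = F − D = (4, -5)
DE · DF = 3·4 + 2·(-5) = 12 - 10 = 2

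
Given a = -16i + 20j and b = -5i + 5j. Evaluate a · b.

a · b = (-16)·(-5) + 20·5 = 80 + 100 = 180

180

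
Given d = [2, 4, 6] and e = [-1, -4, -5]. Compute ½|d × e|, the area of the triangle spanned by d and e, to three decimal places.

3.464

i: 4·(-5) - 6·(-4) = -20 - (-24) = 4
j: 6·(-1) - 2·(-5) = -6 - (-10) = 4
k: 2·(-4) - 4·(-1) = -8 - (-4) = -4
d × e = (4, 4, -4)
|d × e| = √(4² + 4² + (-4)²) = √48 ≈ 6.9282
area = ½ · 6.9282 ≈ 3.464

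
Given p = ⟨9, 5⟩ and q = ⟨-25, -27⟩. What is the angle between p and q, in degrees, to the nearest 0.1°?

p · q = 9·(-25) + 5·(-27) = -225 - 135 = -360
|p|² = 81 + 25 = 106,  |p| = √106 ≈ 10.295630
|q|² = 625 + 729 = 1354,  |q| = √1354 ≈ 36.796739
cos θ = -360 / (10.295630 · 36.796739) ≈ -0.95026
θ = arccos(-0.95026) ≈ 161.9°

161.9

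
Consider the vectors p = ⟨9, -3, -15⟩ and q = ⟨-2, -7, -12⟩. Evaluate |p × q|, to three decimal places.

169.015

i: (-3)·(-12) - (-15)·(-7) = 36 - 105 = -69
j: (-15)·(-2) - 9·(-12) = 30 - (-108) = 138
k: 9·(-7) - (-3)·(-2) = -63 - 6 = -69
p × q = (-69, 138, -69)
|p × q| = √((-69)² + 138² + (-69)²) = √28566 ≈ 169.0148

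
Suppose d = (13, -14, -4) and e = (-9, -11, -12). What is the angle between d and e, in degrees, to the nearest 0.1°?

d · e = 13·(-9) + (-14)·(-11) + (-4)·(-12) = -117 + 154 + 48 = 85
|d|² = 169 + 196 + 16 = 381,  |d| = √381 ≈ 19.519221
|e|² = 81 + 121 + 144 = 346,  |e| = √346 ≈ 18.601075
cos θ = 85 / (19.519221 · 18.601075) ≈ 0.23411
θ = arccos(0.23411) ≈ 76.5°

76.5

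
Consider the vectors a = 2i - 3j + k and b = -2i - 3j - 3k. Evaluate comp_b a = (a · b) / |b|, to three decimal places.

0.426

a · b = 2·(-2) + (-3)·(-3) + 1·(-3) = -4 + 9 - 3 = 2
|b| = √(4 + 9 + 9) = √22 ≈ 4.6904
comp_b a = 2 / √22 ≈ 0.426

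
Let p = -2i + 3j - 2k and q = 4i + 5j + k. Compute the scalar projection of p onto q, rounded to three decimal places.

0.772

p · q = (-2)·4 + 3·5 + (-2)·1 = -8 + 15 - 2 = 5
|q| = √(16 + 25 + 1) = √42 ≈ 6.4807
comp_q p = 5 / √42 ≈ 0.772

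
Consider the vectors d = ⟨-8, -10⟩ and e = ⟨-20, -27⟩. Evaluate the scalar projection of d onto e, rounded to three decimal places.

d · e = (-8)·(-20) + (-10)·(-27) = 160 + 270 = 430
|e| = √(400 + 729) = √1129 ≈ 33.6006
comp_e d = 430 / √1129 ≈ 12.797

12.797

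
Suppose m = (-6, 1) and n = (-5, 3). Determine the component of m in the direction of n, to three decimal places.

m · n = (-6)·(-5) + 1·3 = 30 + 3 = 33
|n| = √(25 + 9) = √34 ≈ 5.8310
comp_n m = 33 / √34 ≈ 5.659

5.659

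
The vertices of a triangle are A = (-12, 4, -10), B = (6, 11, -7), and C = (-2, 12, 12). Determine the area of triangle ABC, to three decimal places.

197.694

AB = (18, 7, 3),  AC = (10, 8, 22)
i: 7·22 - 3·8 = 154 - 24 = 130
j: 3·10 - 18·22 = 30 - 396 = -366
k: 18·8 - 7·10 = 144 - 70 = 74
AB × AC = (130, -366, 74)
|AB × AC| = √156332 ≈ 395.3884
area = ½ · 395.3884 ≈ 197.694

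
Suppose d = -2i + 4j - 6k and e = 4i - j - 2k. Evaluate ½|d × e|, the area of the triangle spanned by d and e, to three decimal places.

17.146

i: 4·(-2) - (-6)·(-1) = -8 - 6 = -14
j: (-6)·4 - (-2)·(-2) = -24 - 4 = -28
k: (-2)·(-1) - 4·4 = 2 - 16 = -14
d × e = (-14, -28, -14)
|d × e| = √((-14)² + (-28)² + (-14)²) = √1176 ≈ 34.2929
area = ½ · 34.2929 ≈ 17.146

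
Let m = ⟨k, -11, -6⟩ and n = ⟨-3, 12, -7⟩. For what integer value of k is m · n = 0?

-30

m · n = k·(-3) + (-11)·12 + (-6)·(-7) = -90 - 3k
Set equal to 0: -3k = 90, so k = -30.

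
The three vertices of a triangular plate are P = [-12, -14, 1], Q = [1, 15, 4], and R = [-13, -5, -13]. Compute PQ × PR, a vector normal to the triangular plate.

PQ = (13, 29, 3)
PR = (-1, 9, -14)
i: 29·(-14) - 3·9 = -406 - 27 = -433
j: 3·(-1) - 13·(-14) = -3 - (-182) = 179
k: 13·9 - 29·(-1) = 117 - (-29) = 146
PQ × PR = (-433, 179, 146)

(-433, 179, 146)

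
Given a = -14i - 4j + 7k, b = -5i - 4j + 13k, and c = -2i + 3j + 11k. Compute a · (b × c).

885

b × c:
i: (-4)·11 - 13·3 = -44 - 39 = -83
j: 13·(-2) - (-5)·11 = -26 - (-55) = 29
k: (-5)·3 - (-4)·(-2) = -15 - 8 = -23
b × c = (-83, 29, -23)
a · (b × c) = (-14)·(-83) + (-4)·29 + 7·(-23) = 1162 - 116 - 161 = 885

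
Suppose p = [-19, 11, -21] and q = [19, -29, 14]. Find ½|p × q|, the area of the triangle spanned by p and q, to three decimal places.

292.266

i: 11·14 - (-21)·(-29) = 154 - 609 = -455
j: (-21)·19 - (-19)·14 = -399 - (-266) = -133
k: (-19)·(-29) - 11·19 = 551 - 209 = 342
p × q = (-455, -133, 342)
|p × q| = √((-455)² + (-133)² + 342²) = √341678 ≈ 584.5323
area = ½ · 584.5323 ≈ 292.266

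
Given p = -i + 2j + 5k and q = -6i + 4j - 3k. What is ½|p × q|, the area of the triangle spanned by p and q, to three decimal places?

21.383

i: 2·(-3) - 5·4 = -6 - 20 = -26
j: 5·(-6) - (-1)·(-3) = -30 - 3 = -33
k: (-1)·4 - 2·(-6) = -4 - (-12) = 8
p × q = (-26, -33, 8)
|p × q| = √((-26)² + (-33)² + 8²) = √1829 ≈ 42.7668
area = ½ · 42.7668 ≈ 21.383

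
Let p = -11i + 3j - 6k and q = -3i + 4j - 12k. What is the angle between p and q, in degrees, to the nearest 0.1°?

p · q = (-11)·(-3) + 3·4 + (-6)·(-12) = 33 + 12 + 72 = 117
|p|² = 121 + 9 + 36 = 166,  |p| = √166 ≈ 12.884099
|q|² = 9 + 16 + 144 = 169,  |q| = √169 ≈ 13.000000
cos θ = 117 / (12.884099 · 13.000000) ≈ 0.69854
θ = arccos(0.69854) ≈ 45.7°

45.7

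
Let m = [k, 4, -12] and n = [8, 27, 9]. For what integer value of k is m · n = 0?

0

m · n = k·8 + 4·27 + (-12)·9 = 0 + 8k
Set equal to 0: 8k = 0, so k = 0.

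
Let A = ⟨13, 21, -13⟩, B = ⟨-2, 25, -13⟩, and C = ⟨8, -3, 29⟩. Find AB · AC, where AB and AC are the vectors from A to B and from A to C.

-21

AB = B − A = (-15, 4, 0)
AC = C − A = (-5, -24, 42)
AB · AC = (-15)·(-5) + 4·(-24) + 0·42 = 75 - 96 + 0 = -21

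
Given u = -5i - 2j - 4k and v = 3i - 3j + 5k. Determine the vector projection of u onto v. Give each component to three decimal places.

u · v = (-5)·3 + (-2)·(-3) + (-4)·5 = -15 + 6 - 20 = -29
|v|² = 9 + 9 + 25 = 43
proj_v u = (-29/43) · (3, -3, 5) ≈ (-2.023, 2.023, -3.372)

(-2.023, 2.023, -3.372)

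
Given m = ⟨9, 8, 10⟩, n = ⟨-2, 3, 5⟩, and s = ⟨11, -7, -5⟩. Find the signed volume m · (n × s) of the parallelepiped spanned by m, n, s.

n × s:
i: 3·(-5) - 5·(-7) = -15 - (-35) = 20
j: 5·11 - (-2)·(-5) = 55 - 10 = 45
k: (-2)·(-7) - 3·11 = 14 - 33 = -19
n × s = (20, 45, -19)
m · (n × s) = 9·20 + 8·45 + 10·(-19) = 180 + 360 - 190 = 350

350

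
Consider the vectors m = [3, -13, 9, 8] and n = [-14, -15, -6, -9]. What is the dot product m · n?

m · n = 3·(-14) + (-13)·(-15) + 9·(-6) + 8·(-9) = -42 + 195 - 54 - 72 = 27

27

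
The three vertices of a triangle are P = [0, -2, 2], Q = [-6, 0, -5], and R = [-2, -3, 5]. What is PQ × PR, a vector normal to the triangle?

PQ = (-6, 2, -7)
PR = (-2, -1, 3)
i: 2·3 - (-7)·(-1) = 6 - 7 = -1
j: (-7)·(-2) - (-6)·3 = 14 - (-18) = 32
k: (-6)·(-1) - 2·(-2) = 6 - (-4) = 10
PQ × PR = (-1, 32, 10)

(-1, 32, 10)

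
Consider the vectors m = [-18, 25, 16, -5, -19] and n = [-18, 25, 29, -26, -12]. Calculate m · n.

m · n = (-18)·(-18) + 25·25 + 16·29 + (-5)·(-26) + (-19)·(-12) = 324 + 625 + 464 + 130 + 228 = 1771

1771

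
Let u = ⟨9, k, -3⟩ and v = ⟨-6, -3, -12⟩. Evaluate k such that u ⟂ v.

u · v = 9·(-6) + k·(-3) + (-3)·(-12) = -18 - 3k
Set equal to 0: -3k = 18, so k = -6.

-6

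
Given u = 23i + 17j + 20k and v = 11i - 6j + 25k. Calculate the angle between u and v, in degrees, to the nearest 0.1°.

48.2

u · v = 23·11 + 17·(-6) + 20·25 = 253 - 102 + 500 = 651
|u|² = 529 + 289 + 400 = 1218,  |u| = √1218 ≈ 34.899857
|v|² = 121 + 36 + 625 = 782,  |v| = √782 ≈ 27.964263
cos θ = 651 / (34.899857 · 27.964263) ≈ 0.66704
θ = arccos(0.66704) ≈ 48.2°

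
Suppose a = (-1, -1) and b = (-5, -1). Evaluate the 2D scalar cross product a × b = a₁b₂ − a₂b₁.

-4

(-1)·(-1) - (-1)·(-5) = 1 - 5 = -4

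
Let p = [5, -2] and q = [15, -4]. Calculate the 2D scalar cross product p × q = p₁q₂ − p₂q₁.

5·(-4) - (-2)·15 = -20 - (-30) = 10

10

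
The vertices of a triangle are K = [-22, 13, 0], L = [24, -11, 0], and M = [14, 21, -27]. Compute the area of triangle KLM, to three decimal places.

932.777

KL = (46, -24, 0),  KM = (36, 8, -27)
i: (-24)·(-27) - 0·8 = 648 - 0 = 648
j: 0·36 - 46·(-27) = 0 - (-1242) = 1242
k: 46·8 - (-24)·36 = 368 - (-864) = 1232
KL × KM = (648, 1242, 1232)
|KL × KM| = √3480292 ≈ 1865.5541
area = ½ · 1865.5541 ≈ 932.777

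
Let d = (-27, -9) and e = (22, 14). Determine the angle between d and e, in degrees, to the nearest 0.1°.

166.0

d · e = (-27)·22 + (-9)·14 = -594 - 126 = -720
|d|² = 729 + 81 = 810,  |d| = √810 ≈ 28.460499
|e|² = 484 + 196 = 680,  |e| = √680 ≈ 26.076810
cos θ = -720 / (28.460499 · 26.076810) ≈ -0.97014
θ = arccos(-0.97014) ≈ 166.0°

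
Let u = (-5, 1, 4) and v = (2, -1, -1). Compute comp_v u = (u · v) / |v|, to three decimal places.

-6.124

u · v = (-5)·2 + 1·(-1) + 4·(-1) = -10 - 1 - 4 = -15
|v| = √(4 + 1 + 1) = √6 ≈ 2.4495
comp_v u = -15 / √6 ≈ -6.124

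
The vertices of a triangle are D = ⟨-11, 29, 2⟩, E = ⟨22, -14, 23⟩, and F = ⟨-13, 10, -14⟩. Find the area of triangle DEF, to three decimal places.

DE = (33, -43, 21),  DF = (-2, -19, -16)
i: (-43)·(-16) - 21·(-19) = 688 - (-399) = 1087
j: 21·(-2) - 33·(-16) = -42 - (-528) = 486
k: 33·(-19) - (-43)·(-2) = -627 - 86 = -713
DE × DF = (1087, 486, -713)
|DE × DF| = √1926134 ≈ 1387.8523
area = ½ · 1387.8523 ≈ 693.926

693.926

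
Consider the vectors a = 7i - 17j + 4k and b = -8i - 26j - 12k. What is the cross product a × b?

(308, 52, -318)

i: (-17)·(-12) - 4·(-26) = 204 - (-104) = 308
j: 4·(-8) - 7·(-12) = -32 - (-84) = 52
k: 7·(-26) - (-17)·(-8) = -182 - 136 = -318
a × b = (308, 52, -318)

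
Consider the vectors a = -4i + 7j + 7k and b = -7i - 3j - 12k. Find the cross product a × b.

i: 7·(-12) - 7·(-3) = -84 - (-21) = -63
j: 7·(-7) - (-4)·(-12) = -49 - 48 = -97
k: (-4)·(-3) - 7·(-7) = 12 - (-49) = 61
a × b = (-63, -97, 61)

(-63, -97, 61)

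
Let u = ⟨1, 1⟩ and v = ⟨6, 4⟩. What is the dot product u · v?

10

u · v = 1·6 + 1·4 = 6 + 4 = 10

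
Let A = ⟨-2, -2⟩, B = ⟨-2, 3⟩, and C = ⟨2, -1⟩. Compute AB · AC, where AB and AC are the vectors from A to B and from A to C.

5

AB = B − A = (0, 5)
AC = C − A = (4, 1)
AB · AC = 0·4 + 5·1 = 0 + 5 = 5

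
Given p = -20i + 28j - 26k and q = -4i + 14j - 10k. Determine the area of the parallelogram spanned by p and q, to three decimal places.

i: 28·(-10) - (-26)·14 = -280 - (-364) = 84
j: (-26)·(-4) - (-20)·(-10) = 104 - 200 = -96
k: (-20)·14 - 28·(-4) = -280 - (-112) = -168
p × q = (84, -96, -168)
|p × q| = √(84² + (-96)² + (-168)²) = √44496 ≈ 210.9407

210.941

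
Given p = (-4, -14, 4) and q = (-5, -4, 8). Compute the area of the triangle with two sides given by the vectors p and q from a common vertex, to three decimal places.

55.399

i: (-14)·8 - 4·(-4) = -112 - (-16) = -96
j: 4·(-5) - (-4)·8 = -20 - (-32) = 12
k: (-4)·(-4) - (-14)·(-5) = 16 - 70 = -54
p × q = (-96, 12, -54)
|p × q| = √((-96)² + 12² + (-54)²) = √12276 ≈ 110.7971
area = ½ · 110.7971 ≈ 55.399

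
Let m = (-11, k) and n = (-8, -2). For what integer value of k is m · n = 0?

m · n = (-11)·(-8) + k·(-2) = 88 - 2k
Set equal to 0: -2k = -88, so k = 44.

44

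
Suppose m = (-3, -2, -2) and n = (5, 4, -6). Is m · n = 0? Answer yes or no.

no

m · n = (-3)·5 + (-2)·4 + (-2)·(-6) = -15 - 8 + 12 = -11
Nonzero, so the vectors are not orthogonal.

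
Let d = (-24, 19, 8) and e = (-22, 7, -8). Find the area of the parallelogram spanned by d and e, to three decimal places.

i: 19·(-8) - 8·7 = -152 - 56 = -208
j: 8·(-22) - (-24)·(-8) = -176 - 192 = -368
k: (-24)·7 - 19·(-22) = -168 - (-418) = 250
d × e = (-208, -368, 250)
|d × e| = √((-208)² + (-368)² + 250²) = √241188 ≈ 491.1089

491.109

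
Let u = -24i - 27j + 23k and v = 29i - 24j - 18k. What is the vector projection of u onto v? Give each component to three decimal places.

(-7.696, 6.369, 4.777)

u · v = (-24)·29 + (-27)·(-24) + 23·(-18) = -696 + 648 - 414 = -462
|v|² = 841 + 576 + 324 = 1741
proj_v u = (-462/1741) · (29, -24, -18) ≈ (-7.696, 6.369, 4.777)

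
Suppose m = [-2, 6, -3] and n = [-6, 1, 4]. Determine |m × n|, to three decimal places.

i: 6·4 - (-3)·1 = 24 - (-3) = 27
j: (-3)·(-6) - (-2)·4 = 18 - (-8) = 26
k: (-2)·1 - 6·(-6) = -2 - (-36) = 34
m × n = (27, 26, 34)
|m × n| = √(27² + 26² + 34²) = √2561 ≈ 50.6063

50.606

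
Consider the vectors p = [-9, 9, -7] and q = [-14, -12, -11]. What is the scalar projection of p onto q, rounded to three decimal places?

p · q = (-9)·(-14) + 9·(-12) + (-7)·(-11) = 126 - 108 + 77 = 95
|q| = √(196 + 144 + 121) = √461 ≈ 21.4709
comp_q p = 95 / √461 ≈ 4.425

4.425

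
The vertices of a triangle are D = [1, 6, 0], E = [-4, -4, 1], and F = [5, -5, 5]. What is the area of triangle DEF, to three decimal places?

53.355

DE = (-5, -10, 1),  DF = (4, -11, 5)
i: (-10)·5 - 1·(-11) = -50 - (-11) = -39
j: 1·4 - (-5)·5 = 4 - (-25) = 29
k: (-5)·(-11) - (-10)·4 = 55 - (-40) = 95
DE × DF = (-39, 29, 95)
|DE × DF| = √11387 ≈ 106.7099
area = ½ · 106.7099 ≈ 53.355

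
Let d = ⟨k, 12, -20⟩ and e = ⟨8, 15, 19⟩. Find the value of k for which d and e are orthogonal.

d · e = k·8 + 12·15 + (-20)·19 = -200 + 8k
Set equal to 0: 8k = 200, so k = 25.

25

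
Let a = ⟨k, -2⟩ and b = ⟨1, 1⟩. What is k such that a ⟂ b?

2

a · b = k·1 + (-2)·1 = -2 + 1k
Set equal to 0: 1k = 2, so k = 2.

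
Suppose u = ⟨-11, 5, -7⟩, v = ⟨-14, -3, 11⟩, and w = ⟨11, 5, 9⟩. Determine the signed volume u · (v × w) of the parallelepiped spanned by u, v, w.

2396

v × w:
i: (-3)·9 - 11·5 = -27 - 55 = -82
j: 11·11 - (-14)·9 = 121 - (-126) = 247
k: (-14)·5 - (-3)·11 = -70 - (-33) = -37
v × w = (-82, 247, -37)
u · (v × w) = (-11)·(-82) + 5·247 + (-7)·(-37) = 902 + 1235 + 259 = 2396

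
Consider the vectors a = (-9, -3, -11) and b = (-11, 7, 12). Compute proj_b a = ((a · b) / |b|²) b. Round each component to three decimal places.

(1.892, -1.204, -2.064)

a · b = (-9)·(-11) + (-3)·7 + (-11)·12 = 99 - 21 - 132 = -54
|b|² = 121 + 49 + 144 = 314
proj_b a = (-54/314) · (-11, 7, 12) ≈ (1.892, -1.204, -2.064)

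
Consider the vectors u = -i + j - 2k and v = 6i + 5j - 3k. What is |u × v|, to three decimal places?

i: 1·(-3) - (-2)·5 = -3 - (-10) = 7
j: (-2)·6 - (-1)·(-3) = -12 - 3 = -15
k: (-1)·5 - 1·6 = -5 - 6 = -11
u × v = (7, -15, -11)
|u × v| = √(7² + (-15)² + (-11)²) = √395 ≈ 19.8746

19.875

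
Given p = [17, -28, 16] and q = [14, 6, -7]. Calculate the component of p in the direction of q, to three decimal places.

-2.506

p · q = 17·14 + (-28)·6 + 16·(-7) = 238 - 168 - 112 = -42
|q| = √(196 + 36 + 49) = √281 ≈ 16.7631
comp_q p = -42 / √281 ≈ -2.506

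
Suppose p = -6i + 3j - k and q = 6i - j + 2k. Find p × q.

(5, 6, -12)

i: 3·2 - (-1)·(-1) = 6 - 1 = 5
j: (-1)·6 - (-6)·2 = -6 - (-12) = 6
k: (-6)·(-1) - 3·6 = 6 - 18 = -12
p × q = (5, 6, -12)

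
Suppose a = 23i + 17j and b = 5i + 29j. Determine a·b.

608

a · b = 23·5 + 17·29 = 115 + 493 = 608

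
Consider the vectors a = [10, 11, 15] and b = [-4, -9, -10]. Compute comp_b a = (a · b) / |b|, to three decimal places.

-20.590

a · b = 10·(-4) + 11·(-9) + 15·(-10) = -40 - 99 - 150 = -289
|b| = √(16 + 81 + 100) = √197 ≈ 14.0357
comp_b a = -289 / √197 ≈ -20.590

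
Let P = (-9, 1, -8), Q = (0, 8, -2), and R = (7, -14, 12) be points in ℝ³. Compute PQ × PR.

PQ = (9, 7, 6)
PR = (16, -15, 20)
i: 7·20 - 6·(-15) = 140 - (-90) = 230
j: 6·16 - 9·20 = 96 - 180 = -84
k: 9·(-15) - 7·16 = -135 - 112 = -247
PQ × PR = (230, -84, -247)

(230, -84, -247)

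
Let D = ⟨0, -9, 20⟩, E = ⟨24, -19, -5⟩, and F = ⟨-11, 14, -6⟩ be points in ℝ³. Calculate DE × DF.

DE = (24, -10, -25)
DF = (-11, 23, -26)
i: (-10)·(-26) - (-25)·23 = 260 - (-575) = 835
j: (-25)·(-11) - 24·(-26) = 275 - (-624) = 899
k: 24·23 - (-10)·(-11) = 552 - 110 = 442
DE × DF = (835, 899, 442)

(835, 899, 442)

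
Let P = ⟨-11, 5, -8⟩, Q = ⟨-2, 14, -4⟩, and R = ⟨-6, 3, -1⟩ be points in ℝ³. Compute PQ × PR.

PQ = (9, 9, 4)
PR = (5, -2, 7)
i: 9·7 - 4·(-2) = 63 - (-8) = 71
j: 4·5 - 9·7 = 20 - 63 = -43
k: 9·(-2) - 9·5 = -18 - 45 = -63
PQ × PR = (71, -43, -63)

(71, -43, -63)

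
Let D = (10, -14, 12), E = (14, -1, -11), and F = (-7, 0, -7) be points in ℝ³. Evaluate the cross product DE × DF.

(75, 467, 277)

DE = (4, 13, -23)
DF = (-17, 14, -19)
i: 13·(-19) - (-23)·14 = -247 - (-322) = 75
j: (-23)·(-17) - 4·(-19) = 391 - (-76) = 467
k: 4·14 - 13·(-17) = 56 - (-221) = 277
DE × DF = (75, 467, 277)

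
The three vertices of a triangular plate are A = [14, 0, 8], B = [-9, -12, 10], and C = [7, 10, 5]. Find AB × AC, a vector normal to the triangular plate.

AB = (-23, -12, 2)
AC = (-7, 10, -3)
i: (-12)·(-3) - 2·10 = 36 - 20 = 16
j: 2·(-7) - (-23)·(-3) = -14 - 69 = -83
k: (-23)·10 - (-12)·(-7) = -230 - 84 = -314
AB × AC = (16, -83, -314)

(16, -83, -314)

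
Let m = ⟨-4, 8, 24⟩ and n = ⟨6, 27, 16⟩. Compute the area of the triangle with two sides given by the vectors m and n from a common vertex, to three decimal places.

i: 8·16 - 24·27 = 128 - 648 = -520
j: 24·6 - (-4)·16 = 144 - (-64) = 208
k: (-4)·27 - 8·6 = -108 - 48 = -156
m × n = (-520, 208, -156)
|m × n| = √((-520)² + 208² + (-156)²) = √338000 ≈ 581.3777
area = ½ · 581.3777 ≈ 290.689

290.689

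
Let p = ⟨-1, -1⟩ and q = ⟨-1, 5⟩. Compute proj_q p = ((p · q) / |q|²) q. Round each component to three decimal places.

p · q = (-1)·(-1) + (-1)·5 = 1 - 5 = -4
|q|² = 1 + 25 = 26
proj_q p = (-4/26) · (-1, 5) ≈ (0.154, -0.769)

(0.154, -0.769)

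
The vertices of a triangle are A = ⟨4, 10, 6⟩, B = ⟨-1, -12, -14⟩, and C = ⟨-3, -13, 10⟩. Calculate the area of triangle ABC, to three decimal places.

AB = (-5, -22, -20),  AC = (-7, -23, 4)
i: (-22)·4 - (-20)·(-23) = -88 - 460 = -548
j: (-20)·(-7) - (-5)·4 = 140 - (-20) = 160
k: (-5)·(-23) - (-22)·(-7) = 115 - 154 = -39
AB × AC = (-548, 160, -39)
|AB × AC| = √327425 ≈ 572.2106
area = ½ · 572.2106 ≈ 286.105

286.105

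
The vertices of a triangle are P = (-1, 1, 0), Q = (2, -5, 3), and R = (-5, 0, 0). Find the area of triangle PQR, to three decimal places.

PQ = (3, -6, 3),  PR = (-4, -1, 0)
i: (-6)·0 - 3·(-1) = 0 - (-3) = 3
j: 3·(-4) - 3·0 = -12 - 0 = -12
k: 3·(-1) - (-6)·(-4) = -3 - 24 = -27
PQ × PR = (3, -12, -27)
|PQ × PR| = √882 ≈ 29.6985
area = ½ · 29.6985 ≈ 14.849

14.849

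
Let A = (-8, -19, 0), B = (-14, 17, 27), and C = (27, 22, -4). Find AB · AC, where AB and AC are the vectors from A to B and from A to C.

1158

AB = B − A = (-6, 36, 27)
AC = C − A = (35, 41, -4)
AB · AC = (-6)·35 + 36·41 + 27·(-4) = -210 + 1476 - 108 = 1158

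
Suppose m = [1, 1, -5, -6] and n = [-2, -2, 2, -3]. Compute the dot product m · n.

m · n = 1·(-2) + 1·(-2) + (-5)·2 + (-6)·(-3) = -2 - 2 - 10 + 18 = 4

4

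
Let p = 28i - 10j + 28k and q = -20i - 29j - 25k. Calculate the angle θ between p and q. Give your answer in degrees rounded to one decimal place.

p · q = 28·(-20) + (-10)·(-29) + 28·(-25) = -560 + 290 - 700 = -970
|p|² = 784 + 100 + 784 = 1668,  |p| = √1668 ≈ 40.841156
|q|² = 400 + 841 + 625 = 1866,  |q| = √1866 ≈ 43.197222
cos θ = -970 / (40.841156 · 43.197222) ≈ -0.54982
θ = arccos(-0.54982) ≈ 123.4°

123.4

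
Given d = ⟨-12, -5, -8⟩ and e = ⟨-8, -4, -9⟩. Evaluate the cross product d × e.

(13, -44, 8)

i: (-5)·(-9) - (-8)·(-4) = 45 - 32 = 13
j: (-8)·(-8) - (-12)·(-9) = 64 - 108 = -44
k: (-12)·(-4) - (-5)·(-8) = 48 - 40 = 8
d × e = (13, -44, 8)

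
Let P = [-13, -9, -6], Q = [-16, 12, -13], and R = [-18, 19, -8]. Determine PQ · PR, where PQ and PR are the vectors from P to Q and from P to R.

PQ = Q − P = (-3, 21, -7)
PR = R − P = (-5, 28, -2)
PQ · PR = (-3)·(-5) + 21·28 + (-7)·(-2) = 15 + 588 + 14 = 617

617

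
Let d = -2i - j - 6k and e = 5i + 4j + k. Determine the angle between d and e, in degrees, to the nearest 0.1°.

d · e = (-2)·5 + (-1)·4 + (-6)·1 = -10 - 4 - 6 = -20
|d|² = 4 + 1 + 36 = 41,  |d| = √41 ≈ 6.403124
|e|² = 25 + 16 + 1 = 42,  |e| = √42 ≈ 6.480741
cos θ = -20 / (6.403124 · 6.480741) ≈ -0.48196
θ = arccos(-0.48196) ≈ 118.8°

118.8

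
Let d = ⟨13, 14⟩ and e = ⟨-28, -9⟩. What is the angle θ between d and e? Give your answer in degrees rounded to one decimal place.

150.7

d · e = 13·(-28) + 14·(-9) = -364 - 126 = -490
|d|² = 169 + 196 = 365,  |d| = √365 ≈ 19.104973
|e|² = 784 + 81 = 865,  |e| = √865 ≈ 29.410882
cos θ = -490 / (19.104973 · 29.410882) ≈ -0.87205
θ = arccos(-0.87205) ≈ 150.7°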